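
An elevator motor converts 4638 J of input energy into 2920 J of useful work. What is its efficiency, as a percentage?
η = W_out/W_in = 2920/4638 = 62.96%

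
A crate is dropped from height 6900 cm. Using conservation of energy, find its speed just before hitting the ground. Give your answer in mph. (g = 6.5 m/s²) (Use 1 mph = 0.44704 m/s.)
Convert to SI: h = 69.0 m
mgh = ½mv² ⇒ v = √(2gh) = √(2·6.5·69.0) = 29.95 m/s = 67.0 mph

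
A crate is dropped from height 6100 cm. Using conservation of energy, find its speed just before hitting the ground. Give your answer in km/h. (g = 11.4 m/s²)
Convert to SI: h = 61.0 m
mgh = ½mv² ⇒ v = √(2gh) = √(2·11.4·61.0) = 37.2934 m/s = 134.3 km/h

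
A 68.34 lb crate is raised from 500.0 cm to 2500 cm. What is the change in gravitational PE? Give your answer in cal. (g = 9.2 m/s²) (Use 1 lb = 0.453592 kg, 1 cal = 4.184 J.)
Convert to SI: m = 30.9985 kg, Δh = 20.0 m
ΔPE = mgΔh = (30.9985)(9.2)(20.0) = 5703.72 J = 1363 cal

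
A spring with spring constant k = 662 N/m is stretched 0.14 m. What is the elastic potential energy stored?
PE = ½kx² = ½(662)(0.14)² = 6.488 J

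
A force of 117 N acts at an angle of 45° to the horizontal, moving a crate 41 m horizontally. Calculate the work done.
W = F·d·cosθ = (117)(41)cos(45°) = 3392 J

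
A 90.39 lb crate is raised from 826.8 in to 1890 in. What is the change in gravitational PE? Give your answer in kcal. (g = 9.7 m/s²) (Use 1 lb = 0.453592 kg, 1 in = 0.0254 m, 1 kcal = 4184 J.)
Convert to SI: m = 41.0002 kg, Δh = 27.0053 m
ΔPE = mgΔh = (41.0002)(9.7)(27.0053) = 10740.0 J = 2.567 kcal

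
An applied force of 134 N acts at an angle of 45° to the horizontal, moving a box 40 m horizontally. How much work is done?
W = F·d·cosθ = (134)(40)cos(45°) = 3790 J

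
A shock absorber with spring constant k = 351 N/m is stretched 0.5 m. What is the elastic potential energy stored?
PE = ½kx² = ½(351)(0.5)² = 43.88 J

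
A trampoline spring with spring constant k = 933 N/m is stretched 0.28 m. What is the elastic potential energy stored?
PE = ½kx² = ½(933)(0.28)² = 36.57 J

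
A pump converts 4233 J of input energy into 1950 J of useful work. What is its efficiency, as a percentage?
η = W_out/W_in = 1950/4233 = 46.07%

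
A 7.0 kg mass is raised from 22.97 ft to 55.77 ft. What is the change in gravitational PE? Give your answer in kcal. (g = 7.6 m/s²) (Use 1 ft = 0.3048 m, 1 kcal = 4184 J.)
Convert to SI: m = 7.0 kg, Δh = 9.99744 m
ΔPE = mgΔh = (7.0)(7.6)(9.99744) = 531.864 J = 0.1271 kcal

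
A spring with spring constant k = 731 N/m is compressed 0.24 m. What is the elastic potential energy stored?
PE = ½kx² = ½(731)(0.24)² = 21.05 J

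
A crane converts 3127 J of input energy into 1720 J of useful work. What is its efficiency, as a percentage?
η = W_out/W_in = 1720/3127 = 55.0%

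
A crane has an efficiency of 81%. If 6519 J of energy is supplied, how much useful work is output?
W_out = η·W_in = 0.81·6519 = 5280.39 J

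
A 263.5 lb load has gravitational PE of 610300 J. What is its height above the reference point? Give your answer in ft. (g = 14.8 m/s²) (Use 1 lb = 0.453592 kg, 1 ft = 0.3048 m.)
Convert to SI: m = 119.521 kg, PE = 610300 J
h = PE/(mg) = 610300/(119.521·14.8) = 345.013 m = 1132 ft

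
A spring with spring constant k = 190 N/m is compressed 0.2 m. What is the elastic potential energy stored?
PE = ½kx² = ½(190)(0.2)² = 3.8 J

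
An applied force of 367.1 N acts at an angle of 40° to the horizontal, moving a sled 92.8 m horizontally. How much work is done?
W = F·d·cosθ = (367.1)(92.8)cos(40°) = 26100 J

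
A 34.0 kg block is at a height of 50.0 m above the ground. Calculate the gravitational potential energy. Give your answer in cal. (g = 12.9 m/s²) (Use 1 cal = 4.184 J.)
PE = mgh = (34.0)(12.9)(50.0) = 21930.0 J = 5241 cal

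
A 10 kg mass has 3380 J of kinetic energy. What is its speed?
v = √(2·KE/m) = √(2·3380/10) = 26.0 m/s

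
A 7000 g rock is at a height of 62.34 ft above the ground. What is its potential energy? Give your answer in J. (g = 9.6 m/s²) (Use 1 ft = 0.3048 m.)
Convert to SI: m = 7.0 kg, h = 19.0012 m
PE = mgh = (7.0)(9.6)(19.0012) = 1277 J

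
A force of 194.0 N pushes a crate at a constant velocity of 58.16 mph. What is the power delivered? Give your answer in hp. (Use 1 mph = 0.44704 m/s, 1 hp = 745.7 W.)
Convert to SI: F = 194.0 N, v = 25.9998 m/s
P = Fv = (194.0)(25.9998) = 5043.97 W = 6.764 hp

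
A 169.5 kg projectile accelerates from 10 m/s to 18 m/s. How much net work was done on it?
W = ΔKE = ½m(v₂² − v₁²) = ½(169.5)(18² − 10²) = 18984.0 J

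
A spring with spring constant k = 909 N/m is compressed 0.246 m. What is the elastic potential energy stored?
PE = ½kx² = ½(909)(0.246)² = 27.5 J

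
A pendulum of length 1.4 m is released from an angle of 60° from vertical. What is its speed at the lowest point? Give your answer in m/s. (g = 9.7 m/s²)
h = L(1 − cosθ) = 1.4(1 − cos60°) = 0.7 m
v = √(2gh) = √(2·9.7·0.7) = 3.685 m/s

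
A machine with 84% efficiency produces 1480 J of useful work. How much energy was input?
W_in = W_out/η = 1480/0.84 = 1762 J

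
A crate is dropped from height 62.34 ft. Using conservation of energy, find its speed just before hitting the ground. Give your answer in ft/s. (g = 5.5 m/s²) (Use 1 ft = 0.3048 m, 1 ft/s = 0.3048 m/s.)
Convert to SI: h = 19.0012 m
mgh = ½mv² ⇒ v = √(2gh) = √(2·5.5·19.0012) = 14.4573 m/s = 47.43 ft/s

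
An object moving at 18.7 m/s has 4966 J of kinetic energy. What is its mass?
m = 2·KE/v² = 2·4966/(18.7)² = 28.4 kg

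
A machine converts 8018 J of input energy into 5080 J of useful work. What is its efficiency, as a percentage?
η = W_out/W_in = 5080/8018 = 63.36%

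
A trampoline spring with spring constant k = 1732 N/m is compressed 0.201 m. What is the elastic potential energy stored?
PE = ½kx² = ½(1732)(0.201)² = 34.99 J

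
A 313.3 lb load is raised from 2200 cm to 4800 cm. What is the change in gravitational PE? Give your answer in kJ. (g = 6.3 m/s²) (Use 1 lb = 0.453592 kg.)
Convert to SI: m = 142.11 kg, Δh = 26.0 m
ΔPE = mgΔh = (142.11)(6.3)(26.0) = 23277.7 J = 23.28 kJ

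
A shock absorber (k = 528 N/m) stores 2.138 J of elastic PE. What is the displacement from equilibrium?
x = √(2·PE/k) = √(2·2.138/528) = 0.08999 m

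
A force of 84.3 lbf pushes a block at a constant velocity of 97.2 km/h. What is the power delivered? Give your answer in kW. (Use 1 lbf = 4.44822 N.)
Convert to SI: F = 374.985 N, v = 27.0 m/s
P = Fv = (374.985)(27.0) = 10124.6 W = 10.12 kW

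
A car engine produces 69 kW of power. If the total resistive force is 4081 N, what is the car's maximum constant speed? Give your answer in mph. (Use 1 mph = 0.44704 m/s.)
P = Fv ⇒ v = P/F = 69000 W/4081.0 N = 16.9076 m/s = 37.82 mph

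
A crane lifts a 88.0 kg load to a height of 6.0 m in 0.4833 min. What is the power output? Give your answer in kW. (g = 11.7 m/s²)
Convert to SI: m = 88.0 kg, h = 6.0 m, t = 28.998 s
P = mgh/t = (88.0)(11.7)(6.0)/28.998 = 213.035 W = 0.213 kW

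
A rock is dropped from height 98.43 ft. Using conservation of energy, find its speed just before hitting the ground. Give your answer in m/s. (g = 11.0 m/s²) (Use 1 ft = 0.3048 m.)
Convert to SI: h = 30.0015 m
mgh = ½mv² ⇒ v = √(2gh) = √(2·11.0·30.0015) = 25.69 m/s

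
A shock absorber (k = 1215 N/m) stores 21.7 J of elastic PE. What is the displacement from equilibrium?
x = √(2·PE/k) = √(2·21.7/1215) = 0.189 m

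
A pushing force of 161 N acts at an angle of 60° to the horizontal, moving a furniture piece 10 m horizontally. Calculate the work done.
W = F·d·cosθ = (161)(10)cos(60°) = 805.0 J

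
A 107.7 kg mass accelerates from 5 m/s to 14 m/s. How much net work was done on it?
W = ΔKE = ½m(v₂² − v₁²) = ½(107.7)(14² − 5²) = 9208.35 J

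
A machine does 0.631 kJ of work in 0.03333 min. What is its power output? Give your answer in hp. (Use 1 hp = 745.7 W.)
Convert to SI: W = 631.0 J, t = 1.9998 s
P = W/t = 631.0/1.9998 = 315.532 W = 0.4231 hp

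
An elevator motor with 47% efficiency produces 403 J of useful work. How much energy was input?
W_in = W_out/η = 403/0.47 = 857.4 J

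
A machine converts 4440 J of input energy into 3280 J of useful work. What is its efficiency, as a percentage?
η = W_out/W_in = 3280/4440 = 73.87%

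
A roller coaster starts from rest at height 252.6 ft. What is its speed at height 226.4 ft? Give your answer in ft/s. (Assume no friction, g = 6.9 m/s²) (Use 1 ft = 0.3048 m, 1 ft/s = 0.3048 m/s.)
Convert to SI: h₁−h₂ = 7.98576 m
mgh₁ = mgh₂ + ½mv² ⇒ v = √(2g(h₁−h₂)) = √(2·6.9·7.98576) = 10.4978 m/s = 34.44 ft/s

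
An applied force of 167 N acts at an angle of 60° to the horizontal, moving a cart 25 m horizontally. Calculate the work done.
W = F·d·cosθ = (167)(25)cos(60°) = 2088 J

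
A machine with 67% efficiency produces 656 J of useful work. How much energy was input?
W_in = W_out/η = 656/0.67 = 979.1 J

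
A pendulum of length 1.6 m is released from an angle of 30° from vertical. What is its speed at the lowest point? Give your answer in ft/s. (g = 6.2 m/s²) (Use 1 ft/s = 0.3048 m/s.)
h = L(1 − cosθ) = 1.6(1 − cos30°) = 0.214359 m
v = √(2gh) = √(2·6.2·0.214359) = 1.63035 m/s = 5.349 ft/s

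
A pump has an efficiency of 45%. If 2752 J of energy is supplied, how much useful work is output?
W_out = η·W_in = 0.45·2752 = 1238.4 J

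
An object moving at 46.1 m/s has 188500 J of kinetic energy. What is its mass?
m = 2·KE/v² = 2·188500/(46.1)² = 177.4 kg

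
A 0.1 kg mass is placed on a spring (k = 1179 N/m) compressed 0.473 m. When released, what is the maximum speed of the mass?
½kx² = ½mv² ⇒ v = x√(k/m) = (0.473)√(1179/0.1) = 51.36 m/s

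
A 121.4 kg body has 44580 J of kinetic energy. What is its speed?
v = √(2·KE/m) = √(2·44580/121.4) = 27.1 m/s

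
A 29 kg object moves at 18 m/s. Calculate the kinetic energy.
KE = ½mv² = ½(29)(18)² = 4698.0 J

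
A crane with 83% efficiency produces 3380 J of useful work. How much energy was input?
W_in = W_out/η = 3380/0.83 = 4072 J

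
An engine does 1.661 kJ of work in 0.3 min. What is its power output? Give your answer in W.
Convert to SI: W = 1661.0 J, t = 18.0 s
P = W/t = 1661.0/18.0 = 92.28 W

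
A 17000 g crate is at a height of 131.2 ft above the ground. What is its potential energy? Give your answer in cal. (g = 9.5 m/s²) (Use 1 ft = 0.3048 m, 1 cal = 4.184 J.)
Convert to SI: m = 17.0 kg, h = 39.9898 m
PE = mgh = (17.0)(9.5)(39.9898) = 6458.35 J = 1544 cal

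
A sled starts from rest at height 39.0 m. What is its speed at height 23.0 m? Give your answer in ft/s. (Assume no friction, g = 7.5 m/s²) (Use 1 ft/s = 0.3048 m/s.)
mgh₁ = mgh₂ + ½mv² ⇒ v = √(2g(h₁−h₂)) = √(2·7.5·16.0) = 15.4919 m/s = 50.83 ft/s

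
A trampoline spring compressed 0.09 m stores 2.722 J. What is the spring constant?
k = 2·PE/x² = 2·2.722/(0.09)² = 672.1 N/m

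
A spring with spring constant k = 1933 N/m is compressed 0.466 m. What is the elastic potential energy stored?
PE = ½kx² = ½(1933)(0.466)² = 209.9 J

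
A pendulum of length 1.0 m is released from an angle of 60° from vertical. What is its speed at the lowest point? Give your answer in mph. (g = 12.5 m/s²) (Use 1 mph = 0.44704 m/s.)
h = L(1 − cosθ) = 1.0(1 − cos60°) = 0.5 m
v = √(2gh) = √(2·12.5·0.5) = 3.53553 m/s = 7.909 mph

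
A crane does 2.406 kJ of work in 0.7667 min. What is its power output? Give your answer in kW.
Convert to SI: W = 2406.0 J, t = 46.002 s
P = W/t = 2406.0/46.002 = 52.3021 W = 0.0523 kW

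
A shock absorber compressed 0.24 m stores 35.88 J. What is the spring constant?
k = 2·PE/x² = 2·35.88/(0.24)² = 1246 N/m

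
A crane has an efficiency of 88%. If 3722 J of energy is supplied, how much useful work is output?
W_out = η·W_in = 0.88·3722 = 3275.36 J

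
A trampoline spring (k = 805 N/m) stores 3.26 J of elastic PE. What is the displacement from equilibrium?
x = √(2·PE/k) = √(2·3.26/805) = 0.09 m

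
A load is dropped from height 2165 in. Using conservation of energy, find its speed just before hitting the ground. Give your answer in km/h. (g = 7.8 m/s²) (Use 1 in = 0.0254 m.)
Convert to SI: h = 54.991 m
mgh = ½mv² ⇒ v = √(2gh) = √(2·7.8·54.991) = 29.2892 m/s = 105.4 km/h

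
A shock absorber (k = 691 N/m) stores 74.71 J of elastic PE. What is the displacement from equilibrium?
x = √(2·PE/k) = √(2·74.71/691) = 0.465 m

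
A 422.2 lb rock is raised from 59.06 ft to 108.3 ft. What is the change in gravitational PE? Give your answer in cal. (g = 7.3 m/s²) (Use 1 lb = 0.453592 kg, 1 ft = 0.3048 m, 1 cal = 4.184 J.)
Convert to SI: m = 191.507 kg, Δh = 15.0084 m
ΔPE = mgΔh = (191.507)(7.3)(15.0084) = 20981.6 J = 5015 cal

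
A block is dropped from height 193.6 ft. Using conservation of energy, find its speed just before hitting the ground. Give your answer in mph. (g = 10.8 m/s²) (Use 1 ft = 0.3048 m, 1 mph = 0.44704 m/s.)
Convert to SI: h = 59.0093 m
mgh = ½mv² ⇒ v = √(2gh) = √(2·10.8·59.0093) = 35.7015 m/s = 79.86 mph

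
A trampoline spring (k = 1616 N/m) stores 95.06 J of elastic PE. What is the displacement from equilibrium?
x = √(2·PE/k) = √(2·95.06/1616) = 0.343 m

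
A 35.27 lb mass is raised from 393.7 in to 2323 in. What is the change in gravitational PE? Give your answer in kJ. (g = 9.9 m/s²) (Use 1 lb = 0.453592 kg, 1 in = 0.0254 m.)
Convert to SI: m = 15.9982 kg, Δh = 49.0042 m
ΔPE = mgΔh = (15.9982)(9.9)(49.0042) = 7761.39 J = 7.761 kJ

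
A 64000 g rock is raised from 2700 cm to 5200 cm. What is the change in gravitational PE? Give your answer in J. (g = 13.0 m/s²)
Convert to SI: m = 64.0 kg, Δh = 25.0 m
ΔPE = mgΔh = (64.0)(13.0)(25.0) = 20800 J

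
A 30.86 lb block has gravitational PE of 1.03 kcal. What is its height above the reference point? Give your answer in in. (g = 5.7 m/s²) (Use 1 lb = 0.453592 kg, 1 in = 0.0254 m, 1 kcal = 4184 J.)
Convert to SI: m = 13.9978 kg, PE = 4309.52 J
h = PE/(mg) = 4309.52/(13.9978·5.7) = 54.0123 m = 2126 in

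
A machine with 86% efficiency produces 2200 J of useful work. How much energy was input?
W_in = W_out/η = 2200/0.86 = 2558 J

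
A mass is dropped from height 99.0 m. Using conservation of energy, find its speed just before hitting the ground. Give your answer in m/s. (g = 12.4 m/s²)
mgh = ½mv² ⇒ v = √(2gh) = √(2·12.4·99.0) = 49.55 m/s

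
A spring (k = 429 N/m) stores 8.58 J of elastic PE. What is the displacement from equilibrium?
x = √(2·PE/k) = √(2·8.58/429) = 0.2 m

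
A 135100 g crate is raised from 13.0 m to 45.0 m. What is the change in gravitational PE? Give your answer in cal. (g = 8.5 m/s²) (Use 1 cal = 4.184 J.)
Convert to SI: m = 135.1 kg, Δh = 32.0 m
ΔPE = mgΔh = (135.1)(8.5)(32.0) = 36747.2 J = 8783 cal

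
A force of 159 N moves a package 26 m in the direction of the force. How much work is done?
W = F·d = (159)(26) = 4134 J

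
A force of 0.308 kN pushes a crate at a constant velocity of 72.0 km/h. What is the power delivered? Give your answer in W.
Convert to SI: F = 308.0 N, v = 20.0 m/s
P = Fv = (308.0)(20.0) = 6160 W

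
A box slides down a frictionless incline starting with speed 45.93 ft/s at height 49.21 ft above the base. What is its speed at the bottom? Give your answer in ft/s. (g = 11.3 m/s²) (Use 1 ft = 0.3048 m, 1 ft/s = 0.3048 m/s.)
Convert to SI: v₀ = 13.9995 m/s, h = 14.9992 m
½mv₀² + mgh = ½mv² ⇒ v = √(v₀² + 2gh) = √(13.9995² + 2·11.3·14.9992) = 23.1294 m/s = 75.88 ft/s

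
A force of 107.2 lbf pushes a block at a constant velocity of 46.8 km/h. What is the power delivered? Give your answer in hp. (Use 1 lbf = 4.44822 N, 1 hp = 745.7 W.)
Convert to SI: F = 476.849 N, v = 13.0 m/s
P = Fv = (476.849)(13.0) = 6199.04 W = 8.313 hp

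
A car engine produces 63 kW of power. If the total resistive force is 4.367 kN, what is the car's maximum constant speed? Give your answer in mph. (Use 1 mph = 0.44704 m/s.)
Convert to SI: F = 4367.0 N
P = Fv ⇒ v = P/F = 63000 W/4367.0 N = 14.4264 m/s = 32.27 mph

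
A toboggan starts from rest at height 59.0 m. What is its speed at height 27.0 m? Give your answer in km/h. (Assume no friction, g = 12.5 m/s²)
mgh₁ = mgh₂ + ½mv² ⇒ v = √(2g(h₁−h₂)) = √(2·12.5·32.0) = 28.2843 m/s = 101.8 km/h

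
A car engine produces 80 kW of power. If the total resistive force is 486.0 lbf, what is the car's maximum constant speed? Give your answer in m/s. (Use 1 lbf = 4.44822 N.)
Convert to SI: F = 2161.83 N
P = Fv ⇒ v = P/F = 80000 W/2161.83 N = 37.01 m/s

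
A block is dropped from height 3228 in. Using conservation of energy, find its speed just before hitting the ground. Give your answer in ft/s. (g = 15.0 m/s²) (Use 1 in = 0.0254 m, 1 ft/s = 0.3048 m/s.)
Convert to SI: h = 81.9912 m
mgh = ½mv² ⇒ v = √(2gh) = √(2·15.0·81.9912) = 49.5957 m/s = 162.7 ft/s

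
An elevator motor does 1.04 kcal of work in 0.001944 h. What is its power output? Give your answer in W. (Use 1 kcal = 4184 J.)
Convert to SI: W = 4351.36 J, t = 6.9984 s
P = W/t = 4351.36/6.9984 = 621.8 W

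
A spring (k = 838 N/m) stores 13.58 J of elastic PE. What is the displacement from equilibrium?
x = √(2·PE/k) = √(2·13.58/838) = 0.18 m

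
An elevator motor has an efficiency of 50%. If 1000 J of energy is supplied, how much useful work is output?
W_out = η·W_in = 0.5·1000 = 500.0 J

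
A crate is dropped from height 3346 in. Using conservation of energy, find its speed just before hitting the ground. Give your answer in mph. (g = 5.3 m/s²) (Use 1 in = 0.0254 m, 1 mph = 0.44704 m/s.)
Convert to SI: h = 84.9884 m
mgh = ½mv² ⇒ v = √(2gh) = √(2·5.3·84.9884) = 30.0146 m/s = 67.14 mph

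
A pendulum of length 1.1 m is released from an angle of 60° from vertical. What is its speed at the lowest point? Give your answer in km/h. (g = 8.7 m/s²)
h = L(1 − cosθ) = 1.1(1 − cos60°) = 0.55 m
v = √(2gh) = √(2·8.7·0.55) = 3.09354 m/s = 11.14 km/h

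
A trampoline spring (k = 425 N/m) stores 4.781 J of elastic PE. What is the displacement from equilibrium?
x = √(2·PE/k) = √(2·4.781/425) = 0.15 m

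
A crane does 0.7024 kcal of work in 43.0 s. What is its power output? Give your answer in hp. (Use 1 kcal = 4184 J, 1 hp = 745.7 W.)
Convert to SI: W = 2938.84 J, t = 43.0 s
P = W/t = 2938.84/43.0 = 68.3452 W = 0.09165 hp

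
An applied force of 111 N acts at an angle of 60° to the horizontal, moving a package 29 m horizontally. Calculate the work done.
W = F·d·cosθ = (111)(29)cos(60°) = 1610 J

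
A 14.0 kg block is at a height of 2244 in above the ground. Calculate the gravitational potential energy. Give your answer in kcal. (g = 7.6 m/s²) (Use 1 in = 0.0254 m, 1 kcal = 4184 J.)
Convert to SI: m = 14.0 kg, h = 56.9976 m
PE = mgh = (14.0)(7.6)(56.9976) = 6064.54 J = 1.449 kcal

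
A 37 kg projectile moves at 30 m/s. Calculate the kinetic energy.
KE = ½mv² = ½(37)(30)² = 16650.0 J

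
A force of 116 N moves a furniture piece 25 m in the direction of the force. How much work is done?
W = F·d = (116)(25) = 2900 J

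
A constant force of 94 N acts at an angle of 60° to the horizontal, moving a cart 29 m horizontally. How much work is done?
W = F·d·cosθ = (94)(29)cos(60°) = 1363 J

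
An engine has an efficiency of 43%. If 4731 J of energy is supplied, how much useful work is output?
W_out = η·W_in = 0.43·4731 = 2034.33 J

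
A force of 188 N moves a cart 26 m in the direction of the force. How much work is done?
W = F·d = (188)(26) = 4888 J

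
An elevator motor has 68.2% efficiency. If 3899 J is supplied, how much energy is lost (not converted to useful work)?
W_lost = W_in(1 − η) = 3899·(1 − 0.682) = 1240 J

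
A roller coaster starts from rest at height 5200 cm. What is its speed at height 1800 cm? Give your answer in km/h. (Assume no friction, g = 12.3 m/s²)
Convert to SI: h₁−h₂ = 34.0 m
mgh₁ = mgh₂ + ½mv² ⇒ v = √(2g(h₁−h₂)) = √(2·12.3·34.0) = 28.9206 m/s = 104.1 km/h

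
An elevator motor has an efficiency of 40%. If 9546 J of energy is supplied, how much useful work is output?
W_out = η·W_in = 0.4·9546 = 3818.4 J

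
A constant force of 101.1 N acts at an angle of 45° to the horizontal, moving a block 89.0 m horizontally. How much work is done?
W = F·d·cosθ = (101.1)(89.0)cos(45°) = 6362 J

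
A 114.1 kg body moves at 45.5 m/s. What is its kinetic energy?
KE = ½mv² = ½(114.1)(45.5)² = 118100 J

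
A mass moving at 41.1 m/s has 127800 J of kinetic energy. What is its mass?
m = 2·KE/v² = 2·127800/(41.1)² = 151.3 kg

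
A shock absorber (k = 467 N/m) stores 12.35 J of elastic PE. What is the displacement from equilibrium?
x = √(2·PE/k) = √(2·12.35/467) = 0.23 m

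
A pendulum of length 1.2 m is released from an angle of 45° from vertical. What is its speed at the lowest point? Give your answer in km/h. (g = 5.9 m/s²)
h = L(1 − cosθ) = 1.2(1 − cos45°) = 0.351472 m
v = √(2gh) = √(2·5.9·0.351472) = 2.03651 m/s = 7.331 km/h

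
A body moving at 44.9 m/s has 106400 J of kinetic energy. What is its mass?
m = 2·KE/v² = 2·106400/(44.9)² = 105.6 kg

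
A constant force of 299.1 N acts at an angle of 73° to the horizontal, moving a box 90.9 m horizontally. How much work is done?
W = F·d·cosθ = (299.1)(90.9)cos(73°) = 7949 J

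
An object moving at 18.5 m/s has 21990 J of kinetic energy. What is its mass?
m = 2·KE/v² = 2·21990/(18.5)² = 128.5 kg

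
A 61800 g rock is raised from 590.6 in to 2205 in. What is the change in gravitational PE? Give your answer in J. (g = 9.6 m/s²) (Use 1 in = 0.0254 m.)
Convert to SI: m = 61.8 kg, Δh = 41.0058 m
ΔPE = mgΔh = (61.8)(9.6)(41.0058) = 24330 J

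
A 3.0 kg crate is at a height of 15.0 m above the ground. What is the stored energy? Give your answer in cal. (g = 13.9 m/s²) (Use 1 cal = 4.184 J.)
PE = mgh = (3.0)(13.9)(15.0) = 625.5 J = 149.5 cal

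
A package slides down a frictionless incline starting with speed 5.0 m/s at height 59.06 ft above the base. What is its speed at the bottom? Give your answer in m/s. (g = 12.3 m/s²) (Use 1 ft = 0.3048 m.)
Convert to SI: v₀ = 5.0 m/s, h = 18.0015 m
½mv₀² + mgh = ½mv² ⇒ v = √(v₀² + 2gh) = √(5.0² + 2·12.3·18.0015) = 21.63 m/s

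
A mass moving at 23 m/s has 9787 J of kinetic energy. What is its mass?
m = 2·KE/v² = 2·9787/(23)² = 37.0 kg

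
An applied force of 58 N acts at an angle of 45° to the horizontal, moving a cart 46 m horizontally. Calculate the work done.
W = F·d·cosθ = (58)(46)cos(45°) = 1887 J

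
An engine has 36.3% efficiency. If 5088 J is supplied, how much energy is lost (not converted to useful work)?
W_lost = W_in(1 − η) = 5088·(1 − 0.363) = 3241 J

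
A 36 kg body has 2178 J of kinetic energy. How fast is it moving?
v = √(2·KE/m) = √(2·2178/36) = 11.0 m/s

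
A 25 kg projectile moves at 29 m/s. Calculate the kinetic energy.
KE = ½mv² = ½(25)(29)² = 10512.5 J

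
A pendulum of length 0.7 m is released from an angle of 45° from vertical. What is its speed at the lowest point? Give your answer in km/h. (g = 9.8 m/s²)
h = L(1 − cosθ) = 0.7(1 − cos45°) = 0.205025 m
v = √(2gh) = √(2·9.8·0.205025) = 2.00462 m/s = 7.217 km/h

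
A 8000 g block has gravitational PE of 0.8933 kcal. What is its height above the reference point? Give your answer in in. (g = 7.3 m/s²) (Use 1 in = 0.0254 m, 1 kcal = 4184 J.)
Convert to SI: m = 8.0 kg, PE = 3737.57 J
h = PE/(mg) = 3737.57/(8.0·7.3) = 63.9994 m = 2520 in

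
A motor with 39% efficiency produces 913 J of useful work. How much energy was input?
W_in = W_out/η = 913/0.39 = 2341 J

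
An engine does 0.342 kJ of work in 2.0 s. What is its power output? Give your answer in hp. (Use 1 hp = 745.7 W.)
Convert to SI: W = 342.0 J, t = 2.0 s
P = W/t = 342.0/2.0 = 171.0 W = 0.2293 hp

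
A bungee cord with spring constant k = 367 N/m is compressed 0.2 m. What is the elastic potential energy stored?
PE = ½kx² = ½(367)(0.2)² = 7.34 J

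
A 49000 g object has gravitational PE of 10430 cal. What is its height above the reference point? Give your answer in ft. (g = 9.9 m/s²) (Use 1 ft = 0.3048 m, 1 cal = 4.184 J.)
Convert to SI: m = 49.0 kg, PE = 43639.1 J
h = PE/(mg) = 43639.1/(49.0·9.9) = 89.959 m = 295.1 ft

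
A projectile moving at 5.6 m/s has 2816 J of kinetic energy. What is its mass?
m = 2·KE/v² = 2·2816/(5.6)² = 179.6 kg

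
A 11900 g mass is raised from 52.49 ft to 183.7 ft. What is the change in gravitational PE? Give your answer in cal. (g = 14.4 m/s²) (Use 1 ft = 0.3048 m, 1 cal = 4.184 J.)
Convert to SI: m = 11.9 kg, Δh = 39.9928 m
ΔPE = mgΔh = (11.9)(14.4)(39.9928) = 6853.17 J = 1638 cal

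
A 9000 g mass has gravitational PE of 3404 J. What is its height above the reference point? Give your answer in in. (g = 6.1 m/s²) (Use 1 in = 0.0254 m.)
Convert to SI: m = 9.0 kg, PE = 3404.0 J
h = PE/(mg) = 3404.0/(9.0·6.1) = 62.0036 m = 2441 in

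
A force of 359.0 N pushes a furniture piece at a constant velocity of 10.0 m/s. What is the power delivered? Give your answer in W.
P = Fv = (359.0)(10.0) = 3590 W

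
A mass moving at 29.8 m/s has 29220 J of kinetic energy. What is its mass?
m = 2·KE/v² = 2·29220/(29.8)² = 65.81 kg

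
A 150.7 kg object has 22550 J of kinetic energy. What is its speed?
v = √(2·KE/m) = √(2·22550/150.7) = 17.3 m/s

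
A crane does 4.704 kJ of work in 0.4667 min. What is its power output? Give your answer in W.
Convert to SI: W = 4704.0 J, t = 28.002 s
P = W/t = 4704.0/28.002 = 168.0 W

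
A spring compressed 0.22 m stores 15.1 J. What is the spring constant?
k = 2·PE/x² = 2·15.1/(0.22)² = 624.0 N/m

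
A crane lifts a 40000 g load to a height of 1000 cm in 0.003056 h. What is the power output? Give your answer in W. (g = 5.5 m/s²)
Convert to SI: m = 40.0 kg, h = 10.0 m, t = 11.0016 s
P = mgh/t = (40.0)(5.5)(10.0)/11.0016 = 200.0 W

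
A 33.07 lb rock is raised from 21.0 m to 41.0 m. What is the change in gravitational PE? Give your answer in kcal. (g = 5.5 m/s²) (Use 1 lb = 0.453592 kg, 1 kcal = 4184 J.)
Convert to SI: m = 15.0003 kg, Δh = 20.0 m
ΔPE = mgΔh = (15.0003)(5.5)(20.0) = 1650.03 J = 0.3944 kcal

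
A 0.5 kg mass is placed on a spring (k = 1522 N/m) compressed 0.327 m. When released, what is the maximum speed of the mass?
½kx² = ½mv² ⇒ v = x√(k/m) = (0.327)√(1522/0.5) = 18.04 m/s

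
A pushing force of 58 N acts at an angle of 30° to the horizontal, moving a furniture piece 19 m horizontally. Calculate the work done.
W = F·d·cosθ = (58)(19)cos(30°) = 954.4 J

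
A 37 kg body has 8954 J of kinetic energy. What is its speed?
v = √(2·KE/m) = √(2·8954/37) = 22.0 m/s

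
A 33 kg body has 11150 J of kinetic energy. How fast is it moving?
v = √(2·KE/m) = √(2·11150/33) = 26.0 m/s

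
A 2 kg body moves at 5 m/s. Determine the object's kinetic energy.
KE = ½mv² = ½(2)(5)² = 25.0 J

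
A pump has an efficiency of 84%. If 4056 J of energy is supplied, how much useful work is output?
W_out = η·W_in = 0.84·4056 = 3407.04 J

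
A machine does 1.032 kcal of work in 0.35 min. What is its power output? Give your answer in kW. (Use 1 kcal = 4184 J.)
Convert to SI: W = 4317.89 J, t = 21.0 s
P = W/t = 4317.89/21.0 = 205.614 W = 0.2056 kW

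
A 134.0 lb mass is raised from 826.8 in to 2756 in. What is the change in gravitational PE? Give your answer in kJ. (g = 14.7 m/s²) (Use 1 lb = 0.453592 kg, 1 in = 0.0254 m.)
Convert to SI: m = 60.7813 kg, Δh = 49.0017 m
ΔPE = mgΔh = (60.7813)(14.7)(49.0017) = 43782.3 J = 43.78 kJ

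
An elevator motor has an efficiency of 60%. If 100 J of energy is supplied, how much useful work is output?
W_out = η·W_in = 0.6·100 = 60.0 J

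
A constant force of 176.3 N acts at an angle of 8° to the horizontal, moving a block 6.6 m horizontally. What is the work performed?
W = F·d·cosθ = (176.3)(6.6)cos(8°) = 1152 J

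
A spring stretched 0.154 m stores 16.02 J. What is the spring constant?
k = 2·PE/x² = 2·16.02/(0.154)² = 1351 N/m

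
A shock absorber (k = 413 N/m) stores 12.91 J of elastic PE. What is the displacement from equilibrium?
x = √(2·PE/k) = √(2·12.91/413) = 0.25 m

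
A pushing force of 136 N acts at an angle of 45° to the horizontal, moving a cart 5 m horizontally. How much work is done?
W = F·d·cosθ = (136)(5)cos(45°) = 480.8 J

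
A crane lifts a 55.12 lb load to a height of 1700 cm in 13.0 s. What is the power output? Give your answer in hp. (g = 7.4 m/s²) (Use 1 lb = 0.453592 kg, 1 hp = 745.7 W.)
Convert to SI: m = 25.002 kg, h = 17.0 m, t = 13.0 s
P = mgh/t = (25.002)(7.4)(17.0)/13.0 = 241.942 W = 0.3244 hp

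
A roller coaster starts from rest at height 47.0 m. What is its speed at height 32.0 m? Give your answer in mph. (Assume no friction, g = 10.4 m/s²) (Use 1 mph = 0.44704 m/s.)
mgh₁ = mgh₂ + ½mv² ⇒ v = √(2g(h₁−h₂)) = √(2·10.4·15.0) = 17.6635 m/s = 39.51 mph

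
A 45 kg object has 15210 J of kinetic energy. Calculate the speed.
v = √(2·KE/m) = √(2·15210/45) = 26.0 m/s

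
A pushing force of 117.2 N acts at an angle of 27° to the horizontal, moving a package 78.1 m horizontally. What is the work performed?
W = F·d·cosθ = (117.2)(78.1)cos(27°) = 8156 J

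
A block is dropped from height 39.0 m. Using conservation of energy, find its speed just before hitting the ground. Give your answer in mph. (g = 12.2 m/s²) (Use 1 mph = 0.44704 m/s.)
mgh = ½mv² ⇒ v = √(2gh) = √(2·12.2·39.0) = 30.848 m/s = 69.01 mph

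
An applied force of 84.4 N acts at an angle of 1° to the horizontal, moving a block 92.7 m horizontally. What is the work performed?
W = F·d·cosθ = (84.4)(92.7)cos(1°) = 7823 J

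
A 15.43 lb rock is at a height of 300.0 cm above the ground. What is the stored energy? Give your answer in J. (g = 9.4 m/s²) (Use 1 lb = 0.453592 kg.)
Convert to SI: m = 6.99892 kg, h = 3.0 m
PE = mgh = (6.99892)(9.4)(3.0) = 197.4 J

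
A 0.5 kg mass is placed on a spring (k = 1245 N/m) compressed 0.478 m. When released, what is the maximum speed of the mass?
½kx² = ½mv² ⇒ v = x√(k/m) = (0.478)√(1245/0.5) = 23.85 m/s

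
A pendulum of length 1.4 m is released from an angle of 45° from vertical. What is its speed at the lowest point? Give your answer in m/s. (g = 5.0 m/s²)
h = L(1 − cosθ) = 1.4(1 − cos45°) = 0.410051 m
v = √(2gh) = √(2·5.0·0.410051) = 2.025 m/s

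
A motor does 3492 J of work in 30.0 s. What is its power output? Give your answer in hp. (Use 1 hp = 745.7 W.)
P = W/t = 3492.0/30.0 = 116.4 W = 0.1561 hp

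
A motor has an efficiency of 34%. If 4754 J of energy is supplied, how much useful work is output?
W_out = η·W_in = 0.34·4754 = 1616.36 J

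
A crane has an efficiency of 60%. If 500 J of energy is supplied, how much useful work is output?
W_out = η·W_in = 0.6·500 = 300.0 J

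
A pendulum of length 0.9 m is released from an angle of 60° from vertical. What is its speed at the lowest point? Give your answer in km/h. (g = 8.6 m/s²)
h = L(1 − cosθ) = 0.9(1 − cos60°) = 0.45 m
v = √(2gh) = √(2·8.6·0.45) = 2.78209 m/s = 10.02 km/h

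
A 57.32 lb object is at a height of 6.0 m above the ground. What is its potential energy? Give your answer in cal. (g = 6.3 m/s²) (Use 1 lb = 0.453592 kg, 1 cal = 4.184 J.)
Convert to SI: m = 25.9999 kg, h = 6.0 m
PE = mgh = (25.9999)(6.3)(6.0) = 982.796 J = 234.9 cal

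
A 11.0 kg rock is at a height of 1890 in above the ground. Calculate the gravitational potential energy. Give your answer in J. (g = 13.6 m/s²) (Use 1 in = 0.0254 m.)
Convert to SI: m = 11.0 kg, h = 48.006 m
PE = mgh = (11.0)(13.6)(48.006) = 7182 J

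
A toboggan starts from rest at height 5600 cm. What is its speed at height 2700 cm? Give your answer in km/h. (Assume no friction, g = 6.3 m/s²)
Convert to SI: h₁−h₂ = 29.0 m
mgh₁ = mgh₂ + ½mv² ⇒ v = √(2g(h₁−h₂)) = √(2·6.3·29.0) = 19.1154 m/s = 68.82 km/h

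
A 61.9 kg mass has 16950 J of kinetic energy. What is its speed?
v = √(2·KE/m) = √(2·16950/61.9) = 23.4 m/s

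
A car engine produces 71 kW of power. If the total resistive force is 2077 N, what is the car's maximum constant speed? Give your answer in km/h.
P = Fv ⇒ v = P/F = 71000 W/2077.0 N = 34.1839 m/s = 123.1 km/h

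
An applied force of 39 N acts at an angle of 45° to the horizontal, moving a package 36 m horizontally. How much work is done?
W = F·d·cosθ = (39)(36)cos(45°) = 992.8 J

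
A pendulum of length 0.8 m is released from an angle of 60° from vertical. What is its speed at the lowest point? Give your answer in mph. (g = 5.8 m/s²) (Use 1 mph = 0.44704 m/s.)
h = L(1 − cosθ) = 0.8(1 − cos60°) = 0.4 m
v = √(2gh) = √(2·5.8·0.4) = 2.15407 m/s = 4.819 mph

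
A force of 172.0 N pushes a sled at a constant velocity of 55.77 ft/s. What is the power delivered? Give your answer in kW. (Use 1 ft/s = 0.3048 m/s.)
Convert to SI: F = 172.0 N, v = 16.9987 m/s
P = Fv = (172.0)(16.9987) = 2923.78 W = 2.924 kW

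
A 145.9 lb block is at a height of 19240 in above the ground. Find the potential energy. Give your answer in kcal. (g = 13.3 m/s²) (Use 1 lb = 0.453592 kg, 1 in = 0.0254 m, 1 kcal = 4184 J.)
Convert to SI: m = 66.1791 kg, h = 488.696 m
PE = mgh = (66.1791)(13.3)(488.696) = 430141 J = 102.8 kcal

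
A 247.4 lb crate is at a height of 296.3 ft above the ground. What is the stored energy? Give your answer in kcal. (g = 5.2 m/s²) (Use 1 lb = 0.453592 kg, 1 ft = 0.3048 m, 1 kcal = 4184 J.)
Convert to SI: m = 112.219 kg, h = 90.3122 m
PE = mgh = (112.219)(5.2)(90.3122) = 52700.5 J = 12.6 kcal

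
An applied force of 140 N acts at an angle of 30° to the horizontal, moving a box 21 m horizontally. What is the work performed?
W = F·d·cosθ = (140)(21)cos(30°) = 2546 J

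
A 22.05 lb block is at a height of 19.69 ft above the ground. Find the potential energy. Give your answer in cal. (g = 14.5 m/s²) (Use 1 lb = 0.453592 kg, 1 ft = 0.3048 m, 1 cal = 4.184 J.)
Convert to SI: m = 10.0017 kg, h = 6.00151 m
PE = mgh = (10.0017)(14.5)(6.00151) = 870.367 J = 208.0 cal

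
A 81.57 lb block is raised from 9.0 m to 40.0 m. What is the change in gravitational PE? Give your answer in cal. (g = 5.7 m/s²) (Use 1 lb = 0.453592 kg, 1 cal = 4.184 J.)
Convert to SI: m = 36.9995 kg, Δh = 31.0 m
ΔPE = mgΔh = (36.9995)(5.7)(31.0) = 6537.81 J = 1563 cal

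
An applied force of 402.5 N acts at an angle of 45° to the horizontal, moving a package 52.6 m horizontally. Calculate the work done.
W = F·d·cosθ = (402.5)(52.6)cos(45°) = 14970 J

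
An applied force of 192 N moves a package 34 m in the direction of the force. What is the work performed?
W = F·d = (192)(34) = 6528 J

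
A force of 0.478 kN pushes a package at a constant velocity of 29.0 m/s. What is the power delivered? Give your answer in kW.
Convert to SI: F = 478.0 N, v = 29.0 m/s
P = Fv = (478.0)(29.0) = 13862.0 W = 13.86 kW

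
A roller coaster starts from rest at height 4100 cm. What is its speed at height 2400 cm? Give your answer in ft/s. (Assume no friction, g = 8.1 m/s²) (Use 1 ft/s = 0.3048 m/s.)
Convert to SI: h₁−h₂ = 17.0 m
mgh₁ = mgh₂ + ½mv² ⇒ v = √(2g(h₁−h₂)) = √(2·8.1·17.0) = 16.5952 m/s = 54.45 ft/s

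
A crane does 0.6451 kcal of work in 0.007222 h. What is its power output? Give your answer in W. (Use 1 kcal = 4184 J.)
Convert to SI: W = 2699.1 J, t = 25.9992 s
P = W/t = 2699.1/25.9992 = 103.8 W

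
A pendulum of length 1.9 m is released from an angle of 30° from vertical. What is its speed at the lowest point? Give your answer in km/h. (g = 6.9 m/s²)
h = L(1 − cosθ) = 1.9(1 − cos30°) = 0.254552 m
v = √(2gh) = √(2·6.9·0.254552) = 1.87425 m/s = 6.747 km/h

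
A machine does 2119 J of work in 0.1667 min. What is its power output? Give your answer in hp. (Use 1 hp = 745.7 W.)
Convert to SI: W = 2119.0 J, t = 10.002 s
P = W/t = 2119.0/10.002 = 211.858 W = 0.2841 hp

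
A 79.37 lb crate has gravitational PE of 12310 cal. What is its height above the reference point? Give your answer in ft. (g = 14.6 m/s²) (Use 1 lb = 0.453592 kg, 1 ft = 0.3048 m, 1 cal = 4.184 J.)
Convert to SI: m = 36.0016 kg, PE = 51505.0 J
h = PE/(mg) = 51505.0/(36.0016·14.6) = 97.9885 m = 321.5 ft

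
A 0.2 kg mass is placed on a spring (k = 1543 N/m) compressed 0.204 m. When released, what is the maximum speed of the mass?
½kx² = ½mv² ⇒ v = x√(k/m) = (0.204)√(1543/0.2) = 17.92 m/s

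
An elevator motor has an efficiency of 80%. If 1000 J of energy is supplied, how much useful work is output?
W_out = η·W_in = 0.8·1000 = 800.0 J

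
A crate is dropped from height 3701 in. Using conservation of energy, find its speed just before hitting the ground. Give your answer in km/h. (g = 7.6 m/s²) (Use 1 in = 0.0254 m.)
Convert to SI: h = 94.0054 m
mgh = ½mv² ⇒ v = √(2gh) = √(2·7.6·94.0054) = 37.8006 m/s = 136.1 km/h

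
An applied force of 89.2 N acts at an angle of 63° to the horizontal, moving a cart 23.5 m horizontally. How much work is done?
W = F·d·cosθ = (89.2)(23.5)cos(63°) = 951.7 J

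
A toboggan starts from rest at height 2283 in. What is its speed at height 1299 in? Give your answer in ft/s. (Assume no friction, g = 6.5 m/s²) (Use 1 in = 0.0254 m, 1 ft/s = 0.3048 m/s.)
Convert to SI: h₁−h₂ = 24.9936 m
mgh₁ = mgh₂ + ½mv² ⇒ v = √(2g(h₁−h₂)) = √(2·6.5·24.9936) = 18.0254 m/s = 59.14 ft/s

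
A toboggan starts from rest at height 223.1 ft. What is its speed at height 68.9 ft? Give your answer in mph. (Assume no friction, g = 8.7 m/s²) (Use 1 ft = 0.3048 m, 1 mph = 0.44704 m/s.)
Convert to SI: h₁−h₂ = 47.0002 m
mgh₁ = mgh₂ + ½mv² ⇒ v = √(2g(h₁−h₂)) = √(2·8.7·47.0002) = 28.5973 m/s = 63.97 mph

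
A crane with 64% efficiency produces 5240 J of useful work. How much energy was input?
W_in = W_out/η = 5240/0.64 = 8188 J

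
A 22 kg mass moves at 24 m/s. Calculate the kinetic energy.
KE = ½mv² = ½(22)(24)² = 6336.0 J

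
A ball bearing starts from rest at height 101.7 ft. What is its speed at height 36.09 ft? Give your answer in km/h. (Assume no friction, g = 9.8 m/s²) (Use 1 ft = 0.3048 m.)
Convert to SI: h₁−h₂ = 19.9979 m
mgh₁ = mgh₂ + ½mv² ⇒ v = √(2g(h₁−h₂)) = √(2·9.8·19.9979) = 19.798 m/s = 71.27 km/h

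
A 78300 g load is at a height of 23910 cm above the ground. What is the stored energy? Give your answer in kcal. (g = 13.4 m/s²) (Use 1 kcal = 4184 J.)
Convert to SI: m = 78.3 kg, h = 239.1 m
PE = mgh = (78.3)(13.4)(239.1) = 250869 J = 59.96 kcal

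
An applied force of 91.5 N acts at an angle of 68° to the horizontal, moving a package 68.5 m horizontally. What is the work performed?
W = F·d·cosθ = (91.5)(68.5)cos(68°) = 2348 J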